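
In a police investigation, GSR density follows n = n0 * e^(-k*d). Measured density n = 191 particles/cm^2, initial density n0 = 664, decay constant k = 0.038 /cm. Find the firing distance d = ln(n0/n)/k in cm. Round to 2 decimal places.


GSR distance calculation:
n0/n = 664 / 191 = 3.47644
ln(n0/n) = 1.246009
d = 1.246009 / 0.038 = 32.79 cm

32.79


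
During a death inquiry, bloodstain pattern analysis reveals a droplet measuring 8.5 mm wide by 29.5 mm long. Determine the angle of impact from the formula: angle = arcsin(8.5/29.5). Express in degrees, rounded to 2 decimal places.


Blood spatter impact angle calculation:
width / length = 8.5 / 29.5 = 0.288136
angle = arcsin(0.288136)
angle = 16.75 degrees

16.75


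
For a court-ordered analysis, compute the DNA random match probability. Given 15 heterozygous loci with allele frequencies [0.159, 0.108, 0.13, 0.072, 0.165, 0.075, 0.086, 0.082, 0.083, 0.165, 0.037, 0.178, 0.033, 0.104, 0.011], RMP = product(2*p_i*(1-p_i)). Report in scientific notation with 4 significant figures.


Computing RMP for 15 loci:
Locus 1: 2 * 0.159 * 0.841 = 0.267438
Locus 2: 2 * 0.108 * 0.892 = 0.192672
Locus 3: 2 * 0.13 * 0.87 = 0.2262
Locus 4: 2 * 0.072 * 0.928 = 0.133632
Locus 5: 2 * 0.165 * 0.835 = 0.27555
Locus 6: 2 * 0.075 * 0.925 = 0.13875
Locus 7: 2 * 0.086 * 0.914 = 0.157208
Locus 8: 2 * 0.082 * 0.918 = 0.150552
Locus 9: 2 * 0.083 * 0.917 = 0.152222
Locus 10: 2 * 0.165 * 0.835 = 0.27555
Locus 11: 2 * 0.037 * 0.963 = 0.071262
Locus 12: 2 * 0.178 * 0.822 = 0.292632
Locus 13: 2 * 0.033 * 0.967 = 0.063822
Locus 14: 2 * 0.104 * 0.896 = 0.186368
Locus 15: 2 * 0.011 * 0.989 = 0.021758
RMP = 3.190e-13

3.190e-13


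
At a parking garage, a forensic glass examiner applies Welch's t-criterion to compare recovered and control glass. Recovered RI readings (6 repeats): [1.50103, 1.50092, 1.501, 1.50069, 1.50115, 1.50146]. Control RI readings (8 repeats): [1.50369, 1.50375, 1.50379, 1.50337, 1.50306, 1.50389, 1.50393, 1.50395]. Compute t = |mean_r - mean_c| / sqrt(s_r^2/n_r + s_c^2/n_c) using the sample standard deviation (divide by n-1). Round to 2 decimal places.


Welch's t-criterion for glass RI comparison:
Recovered mean = sum / n_r = 9.00625 / 6 = 1.5010417
Control mean = sum / n_c = 12.02943 / 8 = 1.5036787
Recovered sample variance s_r^2 = 6.54167e-08
Control sample variance s_c^2 = 9.67268e-08
Welch SE (unpooled) = sqrt(s_r^2/n_r + s_c^2/n_c) = sqrt(1.09028e-08 + 1.20908e-08) = sqrt(2.29936e-08) = 0.000151636
|mean_r - mean_c| = 0.00263708
t = 0.00263708 / 0.000151636 = 17.39

17.39


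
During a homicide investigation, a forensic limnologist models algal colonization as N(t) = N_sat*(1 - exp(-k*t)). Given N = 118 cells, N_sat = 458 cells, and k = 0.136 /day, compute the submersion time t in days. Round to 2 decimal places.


PMSI from diatom colonization curve:
N / N_sat = 118 / 458 = 0.257642
1 - N/N_sat = 0.742358
ln(1 - N/N_sat) = -0.297924
t = -ln(1 - N/N_sat) / k = -(-0.297924) / 0.136 = 2.19 days

2.19


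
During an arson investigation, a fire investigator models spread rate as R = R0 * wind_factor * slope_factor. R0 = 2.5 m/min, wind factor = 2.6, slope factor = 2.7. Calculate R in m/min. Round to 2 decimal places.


Fire spread rate calculation:
R = R0 * wind_factor * slope_factor
= 2.5 * 2.6 * 2.7
= 6.5 * 2.7
= 17.55 m/min

17.55


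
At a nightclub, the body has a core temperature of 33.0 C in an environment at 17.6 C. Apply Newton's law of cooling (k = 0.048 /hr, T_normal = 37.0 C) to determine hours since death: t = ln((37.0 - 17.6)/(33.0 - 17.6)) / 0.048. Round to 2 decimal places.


Using Newton's law of cooling:
t = ln((T_normal - T_ambient) / (T_body - T_ambient)) / k
T_normal - T_ambient = 19.4
T_body - T_ambient = 15.4
Ratio = 1.25974
ln(ratio) = 0.230905
t = 0.230905 / 0.048 = 4.81 hours

4.81


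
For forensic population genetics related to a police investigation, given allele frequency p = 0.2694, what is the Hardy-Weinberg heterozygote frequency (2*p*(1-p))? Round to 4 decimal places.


Hardy-Weinberg heterozygote frequency:
q = 1 - p = 1 - 0.2694 = 0.7306
2pq = 2 * 0.2694 * 0.7306 = 0.3936

0.3936


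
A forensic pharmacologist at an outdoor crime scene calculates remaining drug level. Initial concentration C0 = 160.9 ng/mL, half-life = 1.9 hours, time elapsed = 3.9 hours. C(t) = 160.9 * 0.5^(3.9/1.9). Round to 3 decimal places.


Drug concentration decay:
Number of half-lives = t / t_half = 3.9 / 1.9 = 2.052632
Decay factor = 0.5^2.052632 = 0.24104393
C(t) = 160.9 * 0.24104393 = 38.784 ng/mL

38.784


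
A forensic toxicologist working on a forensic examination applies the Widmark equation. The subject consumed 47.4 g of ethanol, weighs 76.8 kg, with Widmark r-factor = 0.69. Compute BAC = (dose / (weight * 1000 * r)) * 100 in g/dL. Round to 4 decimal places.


Applying the Widmark formula:
BAC = (dose_g / (body_wt * 1000 * r)) * 100
Denominator = 76.8 * 1000 * 0.69 = 52992
BAC = (47.4 / 52992) * 100
BAC = 0.0894 g/dL

0.0894


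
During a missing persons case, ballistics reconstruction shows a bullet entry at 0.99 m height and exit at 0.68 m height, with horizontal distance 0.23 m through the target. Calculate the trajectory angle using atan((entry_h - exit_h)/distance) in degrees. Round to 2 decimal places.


Bullet trajectory angle:
Height difference = 0.99 - 0.68 = 0.31 m
angle = atan(0.31 / 0.23)
angle = atan(1.347826)
angle = 53.43 degrees

53.43


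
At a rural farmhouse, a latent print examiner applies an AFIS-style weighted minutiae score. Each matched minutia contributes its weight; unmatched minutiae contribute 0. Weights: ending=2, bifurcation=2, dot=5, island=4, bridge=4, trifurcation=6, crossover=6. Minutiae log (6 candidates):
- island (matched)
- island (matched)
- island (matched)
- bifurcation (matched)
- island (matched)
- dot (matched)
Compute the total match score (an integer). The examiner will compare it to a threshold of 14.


Weighted minutiae match score:
  island: matched, +4 (running total 4)
  island: matched, +4 (running total 8)
  island: matched, +4 (running total 12)
  bifurcation: matched, +2 (running total 14)
  island: matched, +4 (running total 18)
  dot: matched, +5 (running total 23)
Total score = 23
Threshold = 14; verdict = identification

23


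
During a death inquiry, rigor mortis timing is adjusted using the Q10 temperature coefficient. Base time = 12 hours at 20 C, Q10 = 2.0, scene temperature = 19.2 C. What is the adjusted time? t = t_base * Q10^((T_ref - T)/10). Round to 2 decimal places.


Rigor mortis time adjustment:
Exponent = (T_ref - T_actual) / 10 = (20 - 19.2) / 10 = 0.08
Q10 factor = 2.0^0.08 = 1.05702
t_adjusted = 12 * 1.05702 = 12.68 hours

12.68


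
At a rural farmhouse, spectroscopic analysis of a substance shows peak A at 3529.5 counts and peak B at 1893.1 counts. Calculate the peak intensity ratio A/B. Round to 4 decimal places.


Spectral peak ratio:
Peak A = 3529.5 counts
Peak B = 1893.1 counts
Ratio = 3529.5 / 1893.1 = 1.8644

1.8644


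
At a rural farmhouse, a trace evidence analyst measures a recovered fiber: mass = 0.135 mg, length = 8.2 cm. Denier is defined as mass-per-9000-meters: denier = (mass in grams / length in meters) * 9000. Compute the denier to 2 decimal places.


Denier calculation:
Mass in grams = 0.135 mg / 1000 = 0.000135 g
Length in meters = 8.2 cm / 100 = 0.082 m
Linear density = mass / length = 0.000135 / 0.082 = 0.00164634 g/m
Denier = (g/m) * 9000 = 0.00164634 * 9000 = 14.82

14.82


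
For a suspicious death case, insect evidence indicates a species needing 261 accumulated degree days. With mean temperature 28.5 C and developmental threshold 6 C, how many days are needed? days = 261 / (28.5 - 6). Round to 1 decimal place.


Insect development time:
Effective temperature = avg_temp - T_base = 28.5 - 6 = 22.5 C
Days = ADD / effective_temp = 261 / 22.5 = 11.6 days

11.6


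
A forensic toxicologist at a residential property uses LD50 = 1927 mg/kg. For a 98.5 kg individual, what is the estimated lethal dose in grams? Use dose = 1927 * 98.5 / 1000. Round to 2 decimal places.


Lethal dose calculation:
Lethal dose = LD50 * body_weight / 1000
= 1927 * 98.5 / 1000
= 189809.5 / 1000
= 189.81 g

189.81


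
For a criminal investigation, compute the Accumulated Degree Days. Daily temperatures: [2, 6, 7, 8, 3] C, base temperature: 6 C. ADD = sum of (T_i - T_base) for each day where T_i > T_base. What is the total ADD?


Computing ADD day by day:
Day 1: max(0, 2 - 6) = 0
Day 2: max(0, 6 - 6) = 0
Day 3: max(0, 7 - 6) = 1
Day 4: max(0, 8 - 6) = 2
Day 5: max(0, 3 - 6) = 0
Total ADD = 3

3


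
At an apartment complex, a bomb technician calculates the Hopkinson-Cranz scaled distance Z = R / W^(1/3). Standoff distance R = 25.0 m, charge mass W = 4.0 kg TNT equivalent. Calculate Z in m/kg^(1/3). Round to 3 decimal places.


Scaled distance calculation:
W^(1/3) = 4.0^(1/3) = 1.587401
Z = R / W^(1/3) = 25.0 / 1.587401
Z = 15.749 m/kg^(1/3)

15.749


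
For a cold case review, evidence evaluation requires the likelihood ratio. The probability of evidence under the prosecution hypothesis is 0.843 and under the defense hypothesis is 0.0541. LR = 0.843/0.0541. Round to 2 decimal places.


Likelihood ratio calculation:
LR = P(E|Hp) / P(E|Hd)
LR = 0.843 / 0.0541
LR = 15.58

15.58


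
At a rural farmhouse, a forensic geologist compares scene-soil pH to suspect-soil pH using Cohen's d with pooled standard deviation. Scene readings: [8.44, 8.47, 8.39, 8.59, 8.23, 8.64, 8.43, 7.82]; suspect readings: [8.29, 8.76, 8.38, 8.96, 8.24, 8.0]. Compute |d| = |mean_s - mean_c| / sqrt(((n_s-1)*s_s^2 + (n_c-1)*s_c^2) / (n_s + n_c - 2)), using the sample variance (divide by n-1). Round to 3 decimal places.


Pooled-variance Cohen's d for soil pH comparison:
Scene mean = 67.01 / 8 = 8.37625
Suspect mean = 50.63 / 6 = 8.438333
Scene sample variance s_s^2 = 0.065998
Suspect sample variance s_c^2 = 0.126497
Pooled variance = ((n_s-1)*s_s^2 + (n_c-1)*s_c^2) / (n_s + n_c - 2) = 0.091206
Pooled SD = sqrt(0.091206) = 0.302003
Mean difference = -0.062083
|d| = |-0.062083| / 0.302003 = 0.206

0.206


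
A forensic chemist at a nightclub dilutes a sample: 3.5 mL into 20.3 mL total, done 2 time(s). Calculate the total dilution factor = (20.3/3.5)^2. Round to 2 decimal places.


Dilution factor calculation:
Single dilution = V_total / V_sample = 20.3 / 3.5 ≈ 5.8
Number of dilutions = 2
Total DF = (20.3 / 3.5)^2 (full precision, rounded at the end) = 33.64

33.64


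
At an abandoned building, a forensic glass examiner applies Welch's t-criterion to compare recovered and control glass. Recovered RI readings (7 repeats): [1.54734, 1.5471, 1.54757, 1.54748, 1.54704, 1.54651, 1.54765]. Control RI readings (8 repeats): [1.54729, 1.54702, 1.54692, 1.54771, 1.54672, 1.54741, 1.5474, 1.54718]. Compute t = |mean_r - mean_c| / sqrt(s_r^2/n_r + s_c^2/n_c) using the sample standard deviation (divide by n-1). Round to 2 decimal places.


Welch's t-criterion for glass RI comparison:
Recovered mean = sum / n_r = 10.83069 / 7 = 1.5472414
Control mean = sum / n_c = 12.37765 / 8 = 1.5472063
Recovered sample variance s_r^2 = 1.56181e-07
Control sample variance s_c^2 = 9.90839e-08
Welch SE (unpooled) = sqrt(s_r^2/n_r + s_c^2/n_c) = sqrt(2.23116e-08 + 1.23855e-08) = sqrt(3.46971e-08) = 0.000186272
|mean_r - mean_c| = 3.51786e-05
t = 3.51786e-05 / 0.000186272 = 0.19

0.19


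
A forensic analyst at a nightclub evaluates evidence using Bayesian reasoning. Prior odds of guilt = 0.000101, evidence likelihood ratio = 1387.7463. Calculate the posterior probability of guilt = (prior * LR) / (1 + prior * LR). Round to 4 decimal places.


Bayesian evidence evaluation:
Posterior odds = prior_odds * LR = 0.000101 * 1387.7463 = 0.1401624
Posterior probability = posterior_odds / (1 + posterior_odds)
= 0.1401624 / (1 + 0.1401624)
= 0.1401624 / 1.1401624
= 0.1229

0.1229


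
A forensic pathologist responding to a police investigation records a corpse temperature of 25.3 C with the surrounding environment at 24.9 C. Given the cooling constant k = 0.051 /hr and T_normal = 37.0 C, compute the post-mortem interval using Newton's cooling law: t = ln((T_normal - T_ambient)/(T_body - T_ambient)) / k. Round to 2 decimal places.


Using Newton's law of cooling:
t = ln((T_normal - T_ambient) / (T_body - T_ambient)) / k
T_normal - T_ambient = 12.1
T_body - T_ambient = 0.4
Ratio = 30.25
ln(ratio) = 3.409496
t = 3.409496 / 0.051 = 66.85 hours

66.85


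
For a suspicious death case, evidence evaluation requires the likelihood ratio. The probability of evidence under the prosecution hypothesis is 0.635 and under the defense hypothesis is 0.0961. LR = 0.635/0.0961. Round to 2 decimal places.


Likelihood ratio calculation:
LR = P(E|Hp) / P(E|Hd)
LR = 0.635 / 0.0961
LR = 6.61

6.61


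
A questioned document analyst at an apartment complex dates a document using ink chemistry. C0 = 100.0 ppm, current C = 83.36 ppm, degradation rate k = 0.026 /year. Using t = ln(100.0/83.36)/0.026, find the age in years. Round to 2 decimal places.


Document age estimation:
C0/C = 100.0 / 83.36 = 1.199616
ln(C0/C) = 0.182002
t = 0.182002 / 0.026 = 7.00 years

7.00


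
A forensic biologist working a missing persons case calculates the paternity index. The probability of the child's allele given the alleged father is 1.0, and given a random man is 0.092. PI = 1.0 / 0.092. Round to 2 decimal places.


Paternity Index calculation:
PI = P(allele|father) / P(allele|random)
PI = 1.0 / 0.092
PI = 10.87

10.87


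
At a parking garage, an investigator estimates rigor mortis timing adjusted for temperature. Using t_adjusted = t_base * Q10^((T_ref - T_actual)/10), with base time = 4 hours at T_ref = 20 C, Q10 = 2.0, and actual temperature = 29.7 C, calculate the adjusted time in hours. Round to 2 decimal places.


Rigor mortis time adjustment:
Exponent = (T_ref - T_actual) / 10 = (20 - 29.7) / 10 = -0.97
Q10 factor = 2.0^-0.97 = 0.51051
t_adjusted = 4 * 0.51051 = 2.04 hours

2.04


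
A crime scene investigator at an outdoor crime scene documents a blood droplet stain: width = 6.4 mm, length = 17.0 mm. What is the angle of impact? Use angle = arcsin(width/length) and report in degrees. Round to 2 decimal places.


Blood spatter impact angle calculation:
width / length = 6.4 / 17.0 = 0.376471
angle = arcsin(0.376471)
angle = 22.12 degrees

22.12


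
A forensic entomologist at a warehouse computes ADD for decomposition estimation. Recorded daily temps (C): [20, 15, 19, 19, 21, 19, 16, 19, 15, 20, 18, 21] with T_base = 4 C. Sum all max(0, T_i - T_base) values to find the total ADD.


Computing ADD day by day:
Day 1: max(0, 20 - 4) = 16
Day 2: max(0, 15 - 4) = 11
Day 3: max(0, 19 - 4) = 15
Day 4: max(0, 19 - 4) = 15
Day 5: max(0, 21 - 4) = 17
Day 6: max(0, 19 - 4) = 15
Day 7: max(0, 16 - 4) = 12
Day 8: max(0, 19 - 4) = 15
Day 9: max(0, 15 - 4) = 11
Day 10: max(0, 20 - 4) = 16
Day 11: max(0, 18 - 4) = 14
Day 12: max(0, 21 - 4) = 17
Total ADD = 174

174


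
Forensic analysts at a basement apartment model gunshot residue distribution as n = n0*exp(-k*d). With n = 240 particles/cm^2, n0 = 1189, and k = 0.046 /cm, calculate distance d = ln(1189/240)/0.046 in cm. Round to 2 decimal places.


GSR distance calculation:
n0/n = 1189 / 240 = 4.954167
ln(n0/n) = 1.600229
d = 1.600229 / 0.046 = 34.79 cm

34.79


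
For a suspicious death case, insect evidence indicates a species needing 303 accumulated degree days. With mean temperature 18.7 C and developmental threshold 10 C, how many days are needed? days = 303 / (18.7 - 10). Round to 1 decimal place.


Insect development time:
Effective temperature = avg_temp - T_base = 18.7 - 10 = 8.7 C
Days = ADD / effective_temp = 303 / 8.7 = 34.8 days

34.8


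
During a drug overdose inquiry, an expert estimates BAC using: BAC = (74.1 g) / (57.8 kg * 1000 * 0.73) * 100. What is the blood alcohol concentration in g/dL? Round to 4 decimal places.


Applying the Widmark formula:
BAC = (dose_g / (body_wt * 1000 * r)) * 100
Denominator = 57.8 * 1000 * 0.73 = 42194
BAC = (74.1 / 42194) * 100
BAC = 0.1756 g/dL

0.1756


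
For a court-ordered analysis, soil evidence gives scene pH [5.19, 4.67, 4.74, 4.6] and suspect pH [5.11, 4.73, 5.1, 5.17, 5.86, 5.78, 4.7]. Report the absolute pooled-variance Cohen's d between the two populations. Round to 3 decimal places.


Pooled-variance Cohen's d for soil pH comparison:
Scene mean = 19.2 / 4 = 4.8
Suspect mean = 36.45 / 7 = 5.207143
Scene sample variance s_s^2 = 0.070867
Suspect sample variance s_c^2 = 0.210257
Pooled variance = ((n_s-1)*s_s^2 + (n_c-1)*s_c^2) / (n_s + n_c - 2) = 0.163794
Pooled SD = sqrt(0.163794) = 0.404715
Mean difference = -0.407143
|d| = |-0.407143| / 0.404715 = 1.006

1.006


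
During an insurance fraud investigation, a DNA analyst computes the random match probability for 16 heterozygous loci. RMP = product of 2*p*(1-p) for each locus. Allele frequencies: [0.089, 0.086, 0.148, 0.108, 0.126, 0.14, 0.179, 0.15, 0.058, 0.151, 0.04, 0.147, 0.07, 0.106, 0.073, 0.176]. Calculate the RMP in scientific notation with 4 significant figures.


Computing RMP for 16 loci:
Locus 1: 2 * 0.089 * 0.911 = 0.162158
Locus 2: 2 * 0.086 * 0.914 = 0.157208
Locus 3: 2 * 0.148 * 0.852 = 0.252192
Locus 4: 2 * 0.108 * 0.892 = 0.192672
Locus 5: 2 * 0.126 * 0.874 = 0.220248
Locus 6: 2 * 0.14 * 0.86 = 0.2408
Locus 7: 2 * 0.179 * 0.821 = 0.293918
Locus 8: 2 * 0.15 * 0.85 = 0.255
Locus 9: 2 * 0.058 * 0.942 = 0.109272
Locus 10: 2 * 0.151 * 0.849 = 0.256398
Locus 11: 2 * 0.04 * 0.96 = 0.0768
Locus 12: 2 * 0.147 * 0.853 = 0.250782
Locus 13: 2 * 0.07 * 0.93 = 0.1302
Locus 14: 2 * 0.106 * 0.894 = 0.189528
Locus 15: 2 * 0.073 * 0.927 = 0.135342
Locus 16: 2 * 0.176 * 0.824 = 0.290048
RMP = 2.574e-12

2.574e-12


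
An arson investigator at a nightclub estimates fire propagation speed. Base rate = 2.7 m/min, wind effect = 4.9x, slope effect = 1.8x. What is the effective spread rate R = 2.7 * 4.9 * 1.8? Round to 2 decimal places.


Fire spread rate calculation:
R = R0 * wind_factor * slope_factor
= 2.7 * 4.9 * 1.8
= 13.23 * 1.8
= 23.81 m/min

23.81


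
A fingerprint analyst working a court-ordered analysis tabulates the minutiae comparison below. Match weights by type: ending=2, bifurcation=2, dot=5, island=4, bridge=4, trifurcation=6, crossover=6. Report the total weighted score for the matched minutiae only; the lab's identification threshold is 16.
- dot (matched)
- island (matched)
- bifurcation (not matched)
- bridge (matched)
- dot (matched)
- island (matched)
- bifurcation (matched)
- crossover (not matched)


Weighted minutiae match score:
  dot: matched, +5 (running total 5)
  island: matched, +4 (running total 9)
  bifurcation: not matched, +0
  bridge: matched, +4 (running total 13)
  dot: matched, +5 (running total 18)
  island: matched, +4 (running total 22)
  bifurcation: matched, +2 (running total 24)
  crossover: not matched, +0
Total score = 24
Threshold = 16; verdict = identification

24


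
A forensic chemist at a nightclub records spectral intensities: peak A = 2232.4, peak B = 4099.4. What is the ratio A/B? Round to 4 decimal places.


Spectral peak ratio:
Peak A = 2232.4 counts
Peak B = 4099.4 counts
Ratio = 2232.4 / 4099.4 = 0.5446

0.5446


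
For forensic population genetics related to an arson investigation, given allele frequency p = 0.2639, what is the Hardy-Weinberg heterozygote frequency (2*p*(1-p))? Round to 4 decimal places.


Hardy-Weinberg heterozygote frequency:
q = 1 - p = 1 - 0.2639 = 0.7361
2pq = 2 * 0.2639 * 0.7361 = 0.3885

0.3885


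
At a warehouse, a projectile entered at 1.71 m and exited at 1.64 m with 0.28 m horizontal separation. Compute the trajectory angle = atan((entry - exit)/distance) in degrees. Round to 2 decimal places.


Bullet trajectory angle:
Height difference = 1.71 - 1.64 = 0.07 m
angle = atan(0.07 / 0.28)
angle = atan(0.25)
angle = 14.04 degrees

14.04


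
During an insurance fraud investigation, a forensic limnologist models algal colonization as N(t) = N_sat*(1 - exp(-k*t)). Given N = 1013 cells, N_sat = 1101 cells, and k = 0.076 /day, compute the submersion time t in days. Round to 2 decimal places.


PMSI from diatom colonization curve:
N / N_sat = 1013 / 1101 = 0.920073
1 - N/N_sat = 0.079927
ln(1 - N/N_sat) = -2.526642
t = -ln(1 - N/N_sat) / k = -(-2.526642) / 0.076 = 33.25 days

33.25


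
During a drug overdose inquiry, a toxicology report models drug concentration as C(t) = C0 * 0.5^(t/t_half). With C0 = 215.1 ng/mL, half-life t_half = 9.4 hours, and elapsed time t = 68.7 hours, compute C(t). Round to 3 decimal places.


Drug concentration decay:
Number of half-lives = t / t_half = 68.7 / 9.4 = 7.308511
Decay factor = 0.5^7.308511 = 0.0063084
C(t) = 215.1 * 0.0063084 = 1.357 ng/mL

1.357


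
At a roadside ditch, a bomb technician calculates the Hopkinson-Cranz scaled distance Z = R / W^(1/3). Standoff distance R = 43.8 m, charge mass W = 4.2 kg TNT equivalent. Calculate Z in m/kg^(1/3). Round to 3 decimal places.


Scaled distance calculation:
W^(1/3) = 4.2^(1/3) = 1.613429
Z = R / W^(1/3) = 43.8 / 1.613429
Z = 27.147 m/kg^(1/3)

27.147


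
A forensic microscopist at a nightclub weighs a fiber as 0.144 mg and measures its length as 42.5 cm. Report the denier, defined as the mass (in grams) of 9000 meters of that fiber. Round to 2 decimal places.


Denier calculation:
Mass in grams = 0.144 mg / 1000 = 0.000144 g
Length in meters = 42.5 cm / 100 = 0.425 m
Linear density = mass / length = 0.000144 / 0.425 = 0.00033882 g/m
Denier = (g/m) * 9000 = 0.00033882 * 9000 = 3.05

3.05


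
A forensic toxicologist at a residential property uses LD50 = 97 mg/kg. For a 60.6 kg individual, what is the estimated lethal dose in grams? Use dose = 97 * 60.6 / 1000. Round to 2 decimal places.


Lethal dose calculation:
Lethal dose = LD50 * body_weight / 1000
= 97 * 60.6 / 1000
= 5878.2 / 1000
= 5.88 g

5.88


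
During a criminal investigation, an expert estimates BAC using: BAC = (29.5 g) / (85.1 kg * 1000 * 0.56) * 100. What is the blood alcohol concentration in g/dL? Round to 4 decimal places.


Applying the Widmark formula:
BAC = (dose_g / (body_wt * 1000 * r)) * 100
Denominator = 85.1 * 1000 * 0.56 = 47656
BAC = (29.5 / 47656) * 100
BAC = 0.0619 g/dL

0.0619


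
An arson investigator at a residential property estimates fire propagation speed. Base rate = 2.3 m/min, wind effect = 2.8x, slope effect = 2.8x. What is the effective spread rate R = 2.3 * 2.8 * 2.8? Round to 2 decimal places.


Fire spread rate calculation:
R = R0 * wind_factor * slope_factor
= 2.3 * 2.8 * 2.8
= 6.44 * 2.8
= 18.03 m/min

18.03


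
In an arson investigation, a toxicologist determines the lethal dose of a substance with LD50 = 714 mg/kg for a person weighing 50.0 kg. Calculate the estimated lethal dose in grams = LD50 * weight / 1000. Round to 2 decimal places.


Lethal dose calculation:
Lethal dose = LD50 * body_weight / 1000
= 714 * 50.0 / 1000
= 35700 / 1000
= 35.70 g

35.70


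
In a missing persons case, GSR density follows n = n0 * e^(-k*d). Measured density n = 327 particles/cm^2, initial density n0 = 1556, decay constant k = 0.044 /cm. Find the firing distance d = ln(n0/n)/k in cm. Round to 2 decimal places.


GSR distance calculation:
n0/n = 1556 / 327 = 4.75841
ln(n0/n) = 1.559914
d = 1.559914 / 0.044 = 35.45 cm

35.45


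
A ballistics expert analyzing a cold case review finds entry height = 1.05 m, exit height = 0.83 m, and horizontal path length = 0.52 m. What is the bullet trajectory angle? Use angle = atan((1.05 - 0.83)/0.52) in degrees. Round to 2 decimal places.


Bullet trajectory angle:
Height difference = 1.05 - 0.83 = 0.22 m
angle = atan(0.22 / 0.52)
angle = atan(0.423077)
angle = 22.93 degrees

22.93


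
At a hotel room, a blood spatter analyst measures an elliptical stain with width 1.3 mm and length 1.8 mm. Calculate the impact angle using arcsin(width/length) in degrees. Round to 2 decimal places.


Blood spatter impact angle calculation:
width / length = 1.3 / 1.8 = 0.722222
angle = arcsin(0.722222)
angle = 46.24 degrees

46.24


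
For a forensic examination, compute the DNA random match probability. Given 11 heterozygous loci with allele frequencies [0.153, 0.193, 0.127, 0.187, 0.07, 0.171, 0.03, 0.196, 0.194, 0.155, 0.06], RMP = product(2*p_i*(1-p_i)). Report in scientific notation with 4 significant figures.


Computing RMP for 11 loci:
Locus 1: 2 * 0.153 * 0.847 = 0.259182
Locus 2: 2 * 0.193 * 0.807 = 0.311502
Locus 3: 2 * 0.127 * 0.873 = 0.221742
Locus 4: 2 * 0.187 * 0.813 = 0.304062
Locus 5: 2 * 0.07 * 0.93 = 0.1302
Locus 6: 2 * 0.171 * 0.829 = 0.283518
Locus 7: 2 * 0.03 * 0.97 = 0.0582
Locus 8: 2 * 0.196 * 0.804 = 0.315168
Locus 9: 2 * 0.194 * 0.806 = 0.312728
Locus 10: 2 * 0.155 * 0.845 = 0.26195
Locus 11: 2 * 0.06 * 0.94 = 0.1128
RMP = 3.406e-08

3.406e-08


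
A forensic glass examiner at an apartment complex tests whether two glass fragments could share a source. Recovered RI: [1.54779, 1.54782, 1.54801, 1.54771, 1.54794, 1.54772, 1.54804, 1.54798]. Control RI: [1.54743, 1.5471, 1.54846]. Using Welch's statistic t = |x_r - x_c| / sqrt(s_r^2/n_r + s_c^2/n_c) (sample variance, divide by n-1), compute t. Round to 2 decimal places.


Welch's t-criterion for glass RI comparison:
Recovered mean = sum / n_r = 12.38301 / 8 = 1.5478763
Control mean = sum / n_c = 4.64299 / 3 = 1.5476633
Recovered sample variance s_r^2 = 1.74554e-08
Control sample variance s_c^2 = 5.03233e-07
Welch SE (unpooled) = sqrt(s_r^2/n_r + s_c^2/n_c) = sqrt(2.18192e-09 + 1.67744e-07) = sqrt(1.69926e-07) = 0.000412221
|mean_r - mean_c| = 0.000212917
t = 0.000212917 / 0.000412221 = 0.52

0.52


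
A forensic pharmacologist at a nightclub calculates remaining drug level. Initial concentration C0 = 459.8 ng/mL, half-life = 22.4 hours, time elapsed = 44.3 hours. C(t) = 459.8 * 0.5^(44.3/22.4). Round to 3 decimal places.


Drug concentration decay:
Number of half-lives = t / t_half = 44.3 / 22.4 = 1.977679
Decay factor = 0.5^1.977679 = 0.25389801
C(t) = 459.8 * 0.25389801 = 116.742 ng/mL

116.742


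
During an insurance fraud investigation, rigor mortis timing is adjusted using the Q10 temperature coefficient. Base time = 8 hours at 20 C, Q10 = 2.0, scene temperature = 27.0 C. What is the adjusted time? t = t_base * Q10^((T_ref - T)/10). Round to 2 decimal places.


Rigor mortis time adjustment:
Exponent = (T_ref - T_actual) / 10 = (20 - 27.0) / 10 = -0.7
Q10 factor = 2.0^-0.7 = 0.61557
t_adjusted = 8 * 0.61557 = 4.92 hours

4.92


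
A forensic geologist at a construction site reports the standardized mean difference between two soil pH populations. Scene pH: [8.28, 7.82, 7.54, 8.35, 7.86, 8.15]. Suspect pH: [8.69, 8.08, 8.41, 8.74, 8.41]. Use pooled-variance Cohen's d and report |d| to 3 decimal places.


Pooled-variance Cohen's d for soil pH comparison:
Scene mean = 48 / 6 = 8
Suspect mean = 42.33 / 5 = 8.466
Scene sample variance s_s^2 = 0.0974
Suspect sample variance s_c^2 = 0.07013
Pooled variance = ((n_s-1)*s_s^2 + (n_c-1)*s_c^2) / (n_s + n_c - 2) = 0.08528
Pooled SD = sqrt(0.08528) = 0.292027
Mean difference = -0.466
|d| = |-0.466| / 0.292027 = 1.596

1.596


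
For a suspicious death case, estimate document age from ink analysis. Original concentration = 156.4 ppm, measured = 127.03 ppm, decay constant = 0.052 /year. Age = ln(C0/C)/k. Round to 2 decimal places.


Document age estimation:
C0/C = 156.4 / 127.03 = 1.231205
ln(C0/C) = 0.207993
t = 0.207993 / 0.052 = 4.00 years

4.00


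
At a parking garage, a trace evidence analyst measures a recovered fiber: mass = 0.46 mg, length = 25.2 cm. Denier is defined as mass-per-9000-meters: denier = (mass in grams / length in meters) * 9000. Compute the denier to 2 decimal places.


Denier calculation:
Mass in grams = 0.46 mg / 1000 = 0.00046 g
Length in meters = 25.2 cm / 100 = 0.252 m
Linear density = mass / length = 0.00046 / 0.252 = 0.0018254 g/m
Denier = (g/m) * 9000 = 0.0018254 * 9000 = 16.43

16.43


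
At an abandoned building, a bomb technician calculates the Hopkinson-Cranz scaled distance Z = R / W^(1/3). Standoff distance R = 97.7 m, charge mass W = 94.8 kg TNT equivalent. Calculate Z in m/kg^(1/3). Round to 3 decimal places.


Scaled distance calculation:
W^(1/3) = 94.8^(1/3) = 4.559698
Z = R / W^(1/3) = 97.7 / 4.559698
Z = 21.427 m/kg^(1/3)

21.427


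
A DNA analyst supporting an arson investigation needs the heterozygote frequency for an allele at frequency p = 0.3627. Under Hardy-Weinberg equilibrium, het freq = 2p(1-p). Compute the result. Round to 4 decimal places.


Hardy-Weinberg heterozygote frequency:
q = 1 - p = 1 - 0.3627 = 0.6373
2pq = 2 * 0.3627 * 0.6373 = 0.4623

0.4623


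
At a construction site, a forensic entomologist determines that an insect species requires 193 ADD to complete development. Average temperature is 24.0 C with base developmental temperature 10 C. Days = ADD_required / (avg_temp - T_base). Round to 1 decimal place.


Insect development time:
Effective temperature = avg_temp - T_base = 24.0 - 10 = 14.0 C
Days = ADD / effective_temp = 193 / 14.0 = 13.8 days

13.8


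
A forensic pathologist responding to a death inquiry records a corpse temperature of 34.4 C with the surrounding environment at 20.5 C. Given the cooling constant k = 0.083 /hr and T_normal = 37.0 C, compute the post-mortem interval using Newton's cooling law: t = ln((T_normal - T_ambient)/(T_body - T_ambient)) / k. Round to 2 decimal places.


Using Newton's law of cooling:
t = ln((T_normal - T_ambient) / (T_body - T_ambient)) / k
T_normal - T_ambient = 16.5
T_body - T_ambient = 13.9
Ratio = 1.18705
ln(ratio) = 0.171471
t = 0.171471 / 0.083 = 2.07 hours

2.07


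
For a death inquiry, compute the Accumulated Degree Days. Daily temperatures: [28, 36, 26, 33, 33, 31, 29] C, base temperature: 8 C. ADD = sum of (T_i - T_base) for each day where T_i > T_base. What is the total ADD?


Computing ADD day by day:
Day 1: max(0, 28 - 8) = 20
Day 2: max(0, 36 - 8) = 28
Day 3: max(0, 26 - 8) = 18
Day 4: max(0, 33 - 8) = 25
Day 5: max(0, 33 - 8) = 25
Day 6: max(0, 31 - 8) = 23
Day 7: max(0, 29 - 8) = 21
Total ADD = 160

160


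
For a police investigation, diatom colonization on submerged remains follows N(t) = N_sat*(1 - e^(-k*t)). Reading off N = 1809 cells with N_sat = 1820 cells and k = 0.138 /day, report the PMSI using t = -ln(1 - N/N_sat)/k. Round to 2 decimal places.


PMSI from diatom colonization curve:
N / N_sat = 1809 / 1820 = 0.993956
1 - N/N_sat = 0.006044
ln(1 - N/N_sat) = -5.108689
t = -ln(1 - N/N_sat) / k = -(-5.108689) / 0.138 = 37.02 days

37.02


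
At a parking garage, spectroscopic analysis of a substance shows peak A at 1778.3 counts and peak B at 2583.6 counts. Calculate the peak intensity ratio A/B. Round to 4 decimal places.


Spectral peak ratio:
Peak A = 1778.3 counts
Peak B = 2583.6 counts
Ratio = 1778.3 / 2583.6 = 0.6883

0.6883


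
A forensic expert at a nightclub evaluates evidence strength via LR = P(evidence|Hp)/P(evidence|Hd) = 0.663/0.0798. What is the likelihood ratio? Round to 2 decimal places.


Likelihood ratio calculation:
LR = P(E|Hp) / P(E|Hd)
LR = 0.663 / 0.0798
LR = 8.31

8.31


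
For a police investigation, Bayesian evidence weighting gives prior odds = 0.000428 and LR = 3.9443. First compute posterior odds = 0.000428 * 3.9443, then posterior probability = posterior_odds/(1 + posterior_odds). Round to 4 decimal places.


Bayesian evidence evaluation:
Posterior odds = prior_odds * LR = 0.000428 * 3.9443 = 0.00168816
Posterior probability = posterior_odds / (1 + posterior_odds)
= 0.00168816 / (1 + 0.00168816)
= 0.00168816 / 1.00168816
= 0.0017

0.0017


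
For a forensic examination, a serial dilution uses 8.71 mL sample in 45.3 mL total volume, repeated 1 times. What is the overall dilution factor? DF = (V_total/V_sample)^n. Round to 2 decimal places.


Dilution factor calculation:
Single dilution = V_total / V_sample = 45.3 / 8.71 ≈ 5.200918
Number of dilutions = 1
Total DF = (45.3 / 8.71)^1 (full precision, rounded at the end) = 5.20

5.20


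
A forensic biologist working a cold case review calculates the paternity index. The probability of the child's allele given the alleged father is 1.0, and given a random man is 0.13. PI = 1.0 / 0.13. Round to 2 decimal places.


Paternity Index calculation:
PI = P(allele|father) / P(allele|random)
PI = 1.0 / 0.13
PI = 7.69

7.69


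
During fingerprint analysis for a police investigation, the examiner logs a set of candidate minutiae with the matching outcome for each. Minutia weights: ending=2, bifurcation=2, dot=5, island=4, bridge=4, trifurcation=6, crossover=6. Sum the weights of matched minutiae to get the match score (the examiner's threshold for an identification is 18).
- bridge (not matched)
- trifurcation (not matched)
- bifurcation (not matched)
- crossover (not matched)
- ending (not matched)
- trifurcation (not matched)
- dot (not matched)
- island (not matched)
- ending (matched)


Weighted minutiae match score:
  bridge: not matched, +0
  trifurcation: not matched, +0
  bifurcation: not matched, +0
  crossover: not matched, +0
  ending: not matched, +0
  trifurcation: not matched, +0
  dot: not matched, +0
  island: not matched, +0
  ending: matched, +2 (running total 2)
Total score = 2
Threshold = 18; verdict = inconclusive

2


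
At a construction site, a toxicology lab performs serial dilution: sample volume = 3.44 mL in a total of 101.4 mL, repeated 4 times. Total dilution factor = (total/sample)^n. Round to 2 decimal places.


Dilution factor calculation:
Single dilution = V_total / V_sample = 101.4 / 3.44 ≈ 29.476744
Number of dilutions = 4
Total DF = (101.4 / 3.44)^4 (full precision, rounded at the end) = 754949.76

754949.76


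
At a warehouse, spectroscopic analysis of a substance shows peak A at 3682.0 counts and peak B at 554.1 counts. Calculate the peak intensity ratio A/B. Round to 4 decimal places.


Spectral peak ratio:
Peak A = 3682.0 counts
Peak B = 554.1 counts
Ratio = 3682.0 / 554.1 = 6.6450

6.6450


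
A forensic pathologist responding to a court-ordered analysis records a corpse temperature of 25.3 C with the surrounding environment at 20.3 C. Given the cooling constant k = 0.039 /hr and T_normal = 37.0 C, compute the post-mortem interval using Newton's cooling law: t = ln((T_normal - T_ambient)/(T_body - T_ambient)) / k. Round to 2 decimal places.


Using Newton's law of cooling:
t = ln((T_normal - T_ambient) / (T_body - T_ambient)) / k
T_normal - T_ambient = 16.7
T_body - T_ambient = 5.0
Ratio = 3.34
ln(ratio) = 1.205971
t = 1.205971 / 0.039 = 30.92 hours

30.92


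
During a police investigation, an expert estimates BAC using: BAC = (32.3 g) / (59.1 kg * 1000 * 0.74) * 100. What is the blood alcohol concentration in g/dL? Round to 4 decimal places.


Applying the Widmark formula:
BAC = (dose_g / (body_wt * 1000 * r)) * 100
Denominator = 59.1 * 1000 * 0.74 = 43734
BAC = (32.3 / 43734) * 100
BAC = 0.0739 g/dL

0.0739


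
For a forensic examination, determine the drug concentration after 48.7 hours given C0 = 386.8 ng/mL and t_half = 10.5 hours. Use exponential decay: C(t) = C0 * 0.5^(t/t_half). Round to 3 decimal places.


Drug concentration decay:
Number of half-lives = t / t_half = 48.7 / 10.5 = 4.638095
Decay factor = 0.5^4.638095 = 0.04016005
C(t) = 386.8 * 0.04016005 = 15.534 ng/mL

15.534


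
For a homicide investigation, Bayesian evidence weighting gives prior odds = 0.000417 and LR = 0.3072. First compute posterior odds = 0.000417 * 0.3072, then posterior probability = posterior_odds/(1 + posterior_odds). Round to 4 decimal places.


Bayesian evidence evaluation:
Posterior odds = prior_odds * LR = 0.000417 * 0.3072 = 0.0001281024
Posterior probability = posterior_odds / (1 + posterior_odds)
= 0.0001281024 / (1 + 0.0001281024)
= 0.0001281024 / 1.0001281024
= 0.0001

0.0001


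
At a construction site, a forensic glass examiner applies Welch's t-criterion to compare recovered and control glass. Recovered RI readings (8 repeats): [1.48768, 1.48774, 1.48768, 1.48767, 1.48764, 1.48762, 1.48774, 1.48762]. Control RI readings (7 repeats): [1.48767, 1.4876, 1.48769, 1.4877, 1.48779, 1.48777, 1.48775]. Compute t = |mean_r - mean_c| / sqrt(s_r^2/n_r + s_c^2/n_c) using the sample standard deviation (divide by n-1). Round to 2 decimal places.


Welch's t-criterion for glass RI comparison:
Recovered mean = sum / n_r = 11.90139 / 8 = 1.4876737
Control mean = sum / n_c = 10.41397 / 7 = 1.48771
Recovered sample variance s_r^2 = 2.25536e-09
Control sample variance s_c^2 = 4.3e-09
Welch SE (unpooled) = sqrt(s_r^2/n_r + s_c^2/n_c) = sqrt(2.8192e-10 + 6.14286e-10) = sqrt(8.96206e-10) = 2.99367e-05
|mean_r - mean_c| = 3.625e-05
t = 3.625e-05 / 2.99367e-05 = 1.21

1.21


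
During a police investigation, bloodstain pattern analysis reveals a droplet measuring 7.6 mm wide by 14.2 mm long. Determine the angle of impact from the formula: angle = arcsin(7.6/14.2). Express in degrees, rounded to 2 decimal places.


Blood spatter impact angle calculation:
width / length = 7.6 / 14.2 = 0.535211
angle = arcsin(0.535211)
angle = 32.36 degrees

32.36


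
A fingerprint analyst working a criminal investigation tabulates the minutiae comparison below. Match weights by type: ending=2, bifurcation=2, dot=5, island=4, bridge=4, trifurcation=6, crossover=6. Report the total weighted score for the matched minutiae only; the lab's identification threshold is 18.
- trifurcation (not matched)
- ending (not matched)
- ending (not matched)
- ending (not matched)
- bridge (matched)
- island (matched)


Weighted minutiae match score:
  trifurcation: not matched, +0
  ending: not matched, +0
  ending: not matched, +0
  ending: not matched, +0
  bridge: matched, +4 (running total 4)
  island: matched, +4 (running total 8)
Total score = 8
Threshold = 18; verdict = inconclusive

8


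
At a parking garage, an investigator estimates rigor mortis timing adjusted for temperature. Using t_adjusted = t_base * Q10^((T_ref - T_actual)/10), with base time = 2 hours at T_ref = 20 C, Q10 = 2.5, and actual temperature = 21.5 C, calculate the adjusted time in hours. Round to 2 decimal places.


Rigor mortis time adjustment:
Exponent = (T_ref - T_actual) / 10 = (20 - 21.5) / 10 = -0.15
Q10 factor = 2.5^-0.15 = 0.87158
t_adjusted = 2 * 0.87158 = 1.74 hours

1.74


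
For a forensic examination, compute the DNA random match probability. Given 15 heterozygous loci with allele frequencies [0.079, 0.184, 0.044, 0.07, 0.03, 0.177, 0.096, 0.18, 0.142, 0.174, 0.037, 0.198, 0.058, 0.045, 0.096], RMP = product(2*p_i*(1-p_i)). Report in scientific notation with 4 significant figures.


Computing RMP for 15 loci:
Locus 1: 2 * 0.079 * 0.921 = 0.145518
Locus 2: 2 * 0.184 * 0.816 = 0.300288
Locus 3: 2 * 0.044 * 0.956 = 0.084128
Locus 4: 2 * 0.07 * 0.93 = 0.1302
Locus 5: 2 * 0.03 * 0.97 = 0.0582
Locus 6: 2 * 0.177 * 0.823 = 0.291342
Locus 7: 2 * 0.096 * 0.904 = 0.173568
Locus 8: 2 * 0.18 * 0.82 = 0.2952
Locus 9: 2 * 0.142 * 0.858 = 0.243672
Locus 10: 2 * 0.174 * 0.826 = 0.287448
Locus 11: 2 * 0.037 * 0.963 = 0.071262
Locus 12: 2 * 0.198 * 0.802 = 0.317592
Locus 13: 2 * 0.058 * 0.942 = 0.109272
Locus 14: 2 * 0.045 * 0.955 = 0.08595
Locus 15: 2 * 0.096 * 0.904 = 0.173568
RMP = 1.075e-12

1.075e-12


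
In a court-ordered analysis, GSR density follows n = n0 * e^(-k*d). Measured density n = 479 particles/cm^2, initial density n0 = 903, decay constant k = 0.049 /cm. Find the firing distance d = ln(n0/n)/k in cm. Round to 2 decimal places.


GSR distance calculation:
n0/n = 903 / 479 = 1.885177
ln(n0/n) = 0.634022
d = 0.634022 / 0.049 = 12.94 cm

12.94


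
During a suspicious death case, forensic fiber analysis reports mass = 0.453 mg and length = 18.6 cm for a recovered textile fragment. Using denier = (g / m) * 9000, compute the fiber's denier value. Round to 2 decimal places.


Denier calculation:
Mass in grams = 0.453 mg / 1000 = 0.000453 g
Length in meters = 18.6 cm / 100 = 0.186 m
Linear density = mass / length = 0.000453 / 0.186 = 0.00243548 g/m
Denier = (g/m) * 9000 = 0.00243548 * 9000 = 21.92

21.92
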